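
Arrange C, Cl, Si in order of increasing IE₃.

IE_3 is the cost of taking one more electron from the +2 cation: C²⁺ still has 2 valence electrons; Cl²⁺ still has 5 valence electrons; Si²⁺ still has 2 valence electrons.
All are still removing valence electrons, so compare the +2 ions as you would atoms: IE_3 generally rises across a period (higher Z_eff) and falls down a group (larger shell), subject to the usual subshell exceptions.
Valence configurations: C²⁺ [He]2s², Cl²⁺ [Ne]3s²3p³, Si²⁺ [Ne]3s².
The numbers (kJ/mol): C 4620, Cl 3822, Si 3232.
Hence IE_3: Si < Cl < C.

Si < Cl < C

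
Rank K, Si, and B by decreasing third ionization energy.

K, B, Si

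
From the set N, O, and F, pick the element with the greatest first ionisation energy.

First ionization energy rises across a period (greater Z_eff holds electrons more tightly) and falls down a group (valence electrons are farther from the nucleus).
All lie in period 2; the across-period trend (first ionization energy increases left to right) applies, with the exception below.
Note the exception: N has a higher first ionization energy than O, contrary to the simple trend — pairing an electron in O's 2p⁴ costs repulsion energy, so O ionizes more easily than half-filled N (2p³).
Approximate values (kJ/mol): N 1402, O 1314, F 1681.
The greatest first ionisation energy among these belongs to F.

F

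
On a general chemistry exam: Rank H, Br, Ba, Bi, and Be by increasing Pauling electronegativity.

H is in period 1, group 1; Be is in period 2, group 2; Br is in period 4, group 17; Ba is in period 6, group 2; Bi is in period 6, group 15.
Electronegativity increases across a period and decreases down a group, tracking effective nuclear charge and atomic size.
Neither a single period nor a single group — weigh both effects.
Be > Ba: they share group 2; the group trend gives Be the larger value.
Bi > Be: the two effects oppose for this pair; the across-period effect wins (2.02 vs 1.57).
H > Bi: the two effects oppose for this pair; the down-group effect wins (2.20 vs 2.02).
Br > H: period and group pull opposite ways; the across-period shift dominates (2.96 vs 2.20).
Tabulated electronegativity (Pauling): H 2.20, Be 1.57, Br 2.96, Ba 0.89, Bi 2.02.
So from lowest to highest: Ba < Be < Bi < H < Br.

Ba < Be < Bi < H < Br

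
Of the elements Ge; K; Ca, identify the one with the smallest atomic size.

Across a period the added protons contract the valence shell; down a group each new principal shell makes the atom larger.
All lie in period 4, so atomic radius increases right to left.
The smallest atomic size among these belongs to Ge.

Ge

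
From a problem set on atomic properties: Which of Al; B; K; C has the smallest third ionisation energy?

The third ionization energy removes an electron from the +2 ion. For each element: Al²⁺ still has 1 valence electron; B²⁺ still has 1 valence electron; K²⁺ is already 1 electron into the core; C²⁺ still has 2 valence electrons.
Usually core removal costs more than valence removal, but here the competition is close: a tightly held n=2 valence electron can cost more to remove than an n=3 core electron, so the actual values have to decide it.
Valence configurations: Al²⁺ [Ne]3s¹, B²⁺ [He]2s¹, C²⁺ [He]2s².
The numbers (kJ/mol): Al 2745, B 3660, K 4420, C 4620.
Overall IE_3 order: Al < B < K < C.

Al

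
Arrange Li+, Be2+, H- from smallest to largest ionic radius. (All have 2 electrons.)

Be2+ < Li+ < H-

All of these have 2 electrons, so size is governed by nuclear charge alone: the more protons, the stronger the pull on the same electron cloud, and the smaller the ion.
Nuclear charges: Be2+ (Z=4), Li+ (Z=3), H- (Z=1).
Smallest to largest: Be2+ < Li+ < H-.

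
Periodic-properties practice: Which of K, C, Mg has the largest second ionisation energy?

Consider each +1 ion: K⁺ is the bare [Ar] core; C⁺ still has 3 valence electrons; Mg⁺ still has 1 valence electron.
Breaking into a closed-shell core is much more expensive than removing a leftover valence electron — K has the largest IE_2 here.
Valence configurations: C⁺ [He]2s²2p¹, Mg⁺ [Ne]3s¹.
Tabulated IE_2 (kJ/mol): K 3052, C 2353, Mg 1451.
Overall IE_2 order: Mg < C < K.

K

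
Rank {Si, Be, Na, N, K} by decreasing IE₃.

Be > Na > N > K > Si

Consider each +2 ion: Si²⁺ still has 2 valence electrons; Be²⁺ is the bare [He] core; Na²⁺ is already 1 electron into the core; N²⁺ still has 3 valence electrons; K²⁺ is already 1 electron into the core.
Usually core removal costs more than valence removal, but here the competition is close: a tightly held n=2 valence electron can cost more to remove than an n=3 core electron, so the actual values have to decide it.
Valence configurations: Si²⁺ [Ne]3s², N²⁺ [He]2s²2p¹.
The numbers (kJ/mol): Si 3232, Be 14849, Na 6910, N 4578, K 4420.
Overall IE_3 order: Si < K < N < Na < Be.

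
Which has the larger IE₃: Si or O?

O

IE_3 is the cost of taking one more electron from the +2 cation: Si²⁺ still has 2 valence electrons; O²⁺ still has 4 valence electrons.
All are still removing valence electrons, so compare the +2 ions as you would atoms: IE_3 generally rises across a period (higher Z_eff) and falls down a group (larger shell), subject to the usual subshell exceptions.
Valence configurations: Si²⁺ [Ne]3s², O²⁺ [He]2s²2p².
Approximate IE_3 values (kJ/mol): Si 3232, O 5300.
Putting it together, IE_3: Si < O.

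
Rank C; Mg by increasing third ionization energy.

C < Mg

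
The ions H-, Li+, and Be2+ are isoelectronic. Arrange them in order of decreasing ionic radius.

H-, Li+, Be2+

All of these have 2 electrons, so size is governed by nuclear charge alone: the more protons, the stronger the pull on the same electron cloud, and the smaller the ion.
Nuclear charges: Be2+ (Z=4), Li+ (Z=3), H- (Z=1).
Largest to smallest: H- > Li+ > Be2+.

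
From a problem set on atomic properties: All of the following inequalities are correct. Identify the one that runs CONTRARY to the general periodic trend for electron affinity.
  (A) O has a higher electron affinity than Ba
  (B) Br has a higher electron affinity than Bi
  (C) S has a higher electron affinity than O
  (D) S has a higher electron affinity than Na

(C)

The general trend: electron affinity increases across a period and decreases down a group.
(A) O (period 2, group 16) vs Ba (period 6, group 2): the stated order agrees with the simple trend.
(B) Br (period 4, group 17) vs Bi (period 6, group 15): the stated order agrees with the simple trend.
(C) S (period 3, group 16) vs O (period 2, group 16): the stated order contradicts the simple trend.
(D) S (period 3, group 16) vs Na (period 3, group 1): the stated order agrees with the simple trend.
The exception is (C): the compact 2p subshell of O repels the added electron more than S's larger 3p does.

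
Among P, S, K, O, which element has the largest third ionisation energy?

The third ionization energy removes an electron from the +2 ion. For each element: P²⁺ still has 3 valence electrons; S²⁺ still has 4 valence electrons; K²⁺ is already 1 electron into the core; O²⁺ still has 4 valence electrons.
Usually core removal costs more than valence removal, but here the competition is close: a tightly held n=2 valence electron can cost more to remove than an n=3 core electron, so the actual values have to decide it.
Valence configurations: P²⁺ [Ne]3s²3p¹, S²⁺ [Ne]3s²3p², O²⁺ [He]2s²2p².
Tabulated IE_3 (kJ/mol): P 2914, S 3357, K 4420, O 5300.
Overall IE_3 order: P < S < K < O.

O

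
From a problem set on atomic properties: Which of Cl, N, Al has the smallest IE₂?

IE_2 is the cost of taking one more electron from the +1 cation: Cl⁺ still has 6 valence electrons; N⁺ still has 4 valence electrons; Al⁺ still has 2 valence electrons.
All are still removing valence electrons, so compare the +1 ions as you would atoms: IE_2 generally rises across a period (higher Z_eff) and falls down a group (larger shell), subject to the usual subshell exceptions.
Valence configurations: Cl⁺ [Ne]3s²3p⁴, N⁺ [He]2s²2p², Al⁺ [Ne]3s².
The numbers (kJ/mol): Cl 2298, N 2856, Al 1817.
So the second ionization energies run Al < Cl < N.

Al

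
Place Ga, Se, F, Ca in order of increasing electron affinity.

Ca < Ga < Se < F

Atoms with high Z_eff and room in the valence shell (especially the halogens) have the most exothermic electron affinities.
These span different periods and groups, so the two trends combine.
Ga > Ca: Ga lies to the right of Ca in period 4, so the across-period effect alone puts Ga higher.
Se > Ga: both are in period 4; the period trend gives Se the larger value.
F > Se: relative to Se, both the across-period and down-group shifts push F's electron affinity up.
Tabulated electron affinity (kJ/mol): F 328, Ca 2, Ga 29, Se 195.
So from lowest to highest: Ca < Ga < Se < F.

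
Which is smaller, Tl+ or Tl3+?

Tl3+

Both ions have Z = 81 protons, but Tl3+ has lost more electrons, so its remaining electrons feel a larger effective nuclear charge per electron and are pulled in more tightly.
Higher positive charge → smaller ion, so Tl+ > Tl3+.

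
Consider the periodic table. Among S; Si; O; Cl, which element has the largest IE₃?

IE_3 is the cost of taking one more electron from the +2 cation: S²⁺ still has 4 valence electrons; Si²⁺ still has 2 valence electrons; O²⁺ still has 4 valence electrons; Cl²⁺ still has 5 valence electrons.
All are still removing valence electrons, so compare the +2 ions as you would atoms: IE_3 generally rises across a period (higher Z_eff) and falls down a group (larger shell), subject to the usual subshell exceptions.
Valence configurations: S²⁺ [Ne]3s²3p², Si²⁺ [Ne]3s², O²⁺ [He]2s²2p², Cl²⁺ [Ne]3s²3p³.
The numbers (kJ/mol): S 3357, Si 3232, O 5300, Cl 3822.
Overall IE_3 order: Si < S < Cl < O.

O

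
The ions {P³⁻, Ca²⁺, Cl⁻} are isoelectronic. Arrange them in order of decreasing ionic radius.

P³⁻ > Cl⁻ > Ca²⁺

All of these have 18 electrons, so size is governed by nuclear charge alone: the more protons, the stronger the pull on the same electron cloud, and the smaller the ion.
Nuclear charges: Ca²⁺ (Z=20), Cl⁻ (Z=17), P³⁻ (Z=15).
Largest to smallest: P³⁻ > Cl⁻ > Ca²⁺.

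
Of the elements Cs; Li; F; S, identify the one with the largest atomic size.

Cs

Radius decreases left→right (rising Z_eff, same n) and increases top→bottom (higher n).
These span different periods and groups, so the two trends combine.
S > F: relative to F, both the across-period and down-group shifts push S's atomic radius up.
Li > S: the two effects oppose for this pair; the across-period effect wins (133 vs 103 pm).
Cs > Li: Cs sits below Li in group 1, so the down-group effect alone puts Cs larger.
For reference (pm): Li 133, F 64, S 103, Cs 232.
The largest atomic size among these belongs to Cs.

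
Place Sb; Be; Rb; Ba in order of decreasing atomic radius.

Moving right in a period, electrons are added to the same shell under a stronger nuclear pull, so atoms get smaller; moving down, a new shell is opened and atoms get larger.
Here both period and group differ, so the two effects have to be weighed against each other.
Sb > Be: the two effects oppose for this pair; the down-group effect wins (140 vs 102 pm).
Ba > Sb: both effects reinforce here, so Ba is clearly the larger of the two.
Rb > Ba: the two effects oppose for this pair; the across-period effect wins (210 vs 196 pm).
For reference (pm): Be 102, Rb 210, Sb 140, Ba 196.
So from largest to smallest: Rb > Ba > Sb > Be.

Rb > Ba > Sb > Be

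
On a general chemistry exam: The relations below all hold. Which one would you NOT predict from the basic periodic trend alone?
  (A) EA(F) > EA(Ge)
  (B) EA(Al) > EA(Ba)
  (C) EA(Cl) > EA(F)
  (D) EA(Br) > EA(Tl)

The general trend: electron affinity increases across a period and decreases down a group.
(A) F (period 2, group 17) vs Ge (period 4, group 14): the stated order agrees with the simple trend.
(B) Al (period 3, group 13) vs Ba (period 6, group 2): the stated order agrees with the simple trend.
(C) Cl (period 3, group 17) vs F (period 2, group 17): the stated order contradicts the simple trend.
(D) Br (period 4, group 17) vs Tl (period 6, group 13): the stated order agrees with the simple trend.
The exception is (C): F's small 2p subshell makes the incoming electron feel strong e⁻–e⁻ repulsion, so Cl actually releases more energy on gaining an electron.

(C)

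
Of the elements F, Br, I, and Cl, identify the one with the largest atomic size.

F is in period 2, group 17; Cl is in period 3, group 17; Br is in period 4, group 17; I is in period 5, group 17.
Across a period the added protons contract the valence shell; down a group each new principal shell makes the atom larger.
All are in group 17, so atomic radius increases down the group.
The largest atomic size among these belongs to I.

I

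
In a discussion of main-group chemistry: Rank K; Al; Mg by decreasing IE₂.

The second ionization energy removes an electron from the +1 ion. For each element: K⁺ is the bare [Ar] core; Al⁺ still has 2 valence electrons; Mg⁺ still has 1 valence electron.
Pulling an electron out of a noble-gas core costs far more than removing a remaining valence electron, so K sits at the high end of IE_2.
Valence configurations: Al⁺ [Ne]3s², Mg⁺ [Ne]3s¹.
The numbers (kJ/mol): K 3052, Al 1817, Mg 1451.
So the second ionization energies run Mg < Al < K.

K, Al, Mg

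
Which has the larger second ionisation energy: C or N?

Consider each +1 ion: C⁺ still has 3 valence electrons; N⁺ still has 4 valence electrons.
All are still removing valence electrons, so compare the +1 ions as you would atoms: IE_2 generally rises across a period (higher Z_eff) and falls down a group (larger shell), subject to the usual subshell exceptions.
Valence configurations: C⁺ [He]2s²2p¹, N⁺ [He]2s²2p².
Tabulated IE_2 (kJ/mol): C 2353, N 2856.
Putting it together, IE_2: C < N.

N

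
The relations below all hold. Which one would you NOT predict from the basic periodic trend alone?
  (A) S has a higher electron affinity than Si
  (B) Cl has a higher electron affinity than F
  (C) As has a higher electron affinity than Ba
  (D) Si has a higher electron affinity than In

The general trend: electron affinity increases across a period and decreases down a group.
(A) S (period 3, group 16) vs Si (period 3, group 14): the stated order agrees with the simple trend.
(B) Cl (period 3, group 17) vs F (period 2, group 17): the stated order contradicts the simple trend.
(C) As (period 4, group 15) vs Ba (period 6, group 2): the stated order agrees with the simple trend.
(D) Si (period 3, group 14) vs In (period 5, group 13): the stated order agrees with the simple trend.
The exception is (B): F's small 2p subshell makes the incoming electron feel strong e⁻–e⁻ repulsion, so Cl actually releases more energy on gaining an electron.

(B)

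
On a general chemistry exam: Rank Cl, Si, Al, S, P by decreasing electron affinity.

Cl, S, Si, P, Al

Al is in period 3, group 13; Si is in period 3, group 14; P is in period 3, group 15; S is in period 3, group 16; Cl is in period 3, group 17.
Electron affinity generally becomes more exothermic across a period toward the halogens and less exothermic down a group.
All lie in period 3; the across-period trend (electron affinity increases left to right) applies, with the exception below.
Note the exception: Si has a higher electron affinity than P, contrary to the simple trend — adding an electron to P's half-filled 3p³ is unfavourable, so Si (3p²) has the more exothermic EA.
Tabulated electron affinity (kJ/mol): Al 42, Si 134, P 72, S 200, Cl 349.
So from highest to lowest: Cl > S > Si > P > Al.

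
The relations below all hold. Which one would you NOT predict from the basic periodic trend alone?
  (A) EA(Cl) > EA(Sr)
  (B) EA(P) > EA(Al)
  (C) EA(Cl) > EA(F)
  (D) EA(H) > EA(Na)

(C)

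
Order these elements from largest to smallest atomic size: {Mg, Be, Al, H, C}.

Mg, Al, Be, C, H

H is in period 1, group 1; Be is in period 2, group 2; C is in period 2, group 14; Mg is in period 3, group 2; Al is in period 3, group 13.
Across a period the added protons contract the valence shell; down a group each new principal shell makes the atom larger.
Neither a single period nor a single group — weigh both effects.
C > H: period and group pull opposite ways; the down-group shift dominates (75 vs 32 pm).
Be > C: both are in period 2; the period trend gives Be the larger value.
Al > Be: period and group pull opposite ways; the down-group shift dominates (126 vs 102 pm).
Mg > Al: both are in period 3; the period trend gives Mg the larger value.
For reference (pm): H 32, Be 102, C 75, Mg 139, Al 126.
So from largest to smallest: Mg > Al > Be > C > H.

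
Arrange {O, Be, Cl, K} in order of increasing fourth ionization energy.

Consider each +3 ion: O³⁺ still has 3 valence electrons; Be³⁺ is already 1 electron into the core; Cl³⁺ still has 4 valence electrons; K³⁺ is already 2 electrons into the core.
Usually core removal costs more than valence removal, but here the competition is close: a tightly held n=2 valence electron can cost more to remove than an n=3 core electron, so the actual values have to decide it.
Valence configurations: O³⁺ [He]2s²2p¹, Cl³⁺ [Ne]3s²3p².
The numbers (kJ/mol): O 7469, Be 21007, Cl 5159, K 5877.
Overall IE_4 order: Cl < K < O < Be.

Cl < K < O < Be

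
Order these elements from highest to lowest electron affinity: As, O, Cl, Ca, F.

Cl, F, O, As, Ca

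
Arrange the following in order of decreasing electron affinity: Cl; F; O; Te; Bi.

Cl, F, Te, O, Bi

Atoms with high Z_eff and room in the valence shell (especially the halogens) have the most exothermic electron affinities.
Neither a single period nor a single group — weigh both effects.
O > Bi: relative to Bi, both the across-period and down-group shifts push O's electron affinity up.
Te > O: this pair runs against the simple trend — see the exception note.
F > Te: both effects reinforce here, so F is clearly the higher of the two.
Cl > F: this pair runs against the simple trend — see the exception note.
Note the exception: Te has a higher electron affinity than O, contrary to the simple trend — O's compact 2p subshell gives strong electron–electron repulsion on the added electron.
Note the exception: Cl has a higher electron affinity than F, contrary to the simple trend — F's small 2p subshell makes the incoming electron feel strong e⁻–e⁻ repulsion, so Cl actually releases more energy on gaining an electron.
Approximate values (kJ/mol): O 141, F 328, Cl 349, Te 190, Bi 91.
So from highest to lowest: Cl > F > Te > O > Bi.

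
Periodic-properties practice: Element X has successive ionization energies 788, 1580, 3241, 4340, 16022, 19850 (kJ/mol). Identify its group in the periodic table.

Group 14

Look for the largest jump between consecutive ionization energies: IE5/IE4 ≈ 3.7, far larger than any earlier ratio.
That jump marks the point where a core electron is being removed. So the atom has 4 valence electrons.
A main-group element with 4 valence electrons is in group 14.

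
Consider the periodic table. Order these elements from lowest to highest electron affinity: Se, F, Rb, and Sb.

F is in period 2, group 17; Se is in period 4, group 16; Rb is in period 5, group 1; Sb is in period 5, group 15.
Adding an electron releases more energy for atoms nearer the top right (short of the noble gases).
Neither a single period nor a single group — weigh both effects.
Sb > Rb: both are in period 5; the period trend gives Sb the larger value.
Se > Sb: both effects reinforce here, so Se is clearly the higher of the two.
F > Se: relative to Se, both the across-period and down-group shifts push F's electron affinity up.
Approximate values (kJ/mol): F 328, Se 195, Rb 47, Sb 103.
So from lowest to highest: Rb < Sb < Se < F.

Rb < Sb < Se < F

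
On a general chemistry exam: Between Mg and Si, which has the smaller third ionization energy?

Si

IE_3 is the cost of taking one more electron from the +2 cation: Mg²⁺ is the bare [Ne] core; Si²⁺ still has 2 valence electrons.
Pulling an electron out of a noble-gas core costs far more than removing a remaining valence electron, so Mg sits at the high end of IE_3.
Tabulated IE_3 (kJ/mol): Mg 7733, Si 3232.
Putting it together, IE_3: Si < Mg.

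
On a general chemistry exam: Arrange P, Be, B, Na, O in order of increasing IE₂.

After 1 electron has been removed, what remains? P⁺ still has 4 valence electrons; Be⁺ still has 1 valence electron; B⁺ still has 2 valence electrons; Na⁺ is the bare [Ne] core; O⁺ still has 5 valence electrons.
Breaking into a closed-shell core is much more expensive than removing a leftover valence electron — Na has the largest IE_2 here.
Valence configurations: P⁺ [Ne]3s²3p², Be⁺ [He]2s¹, B⁺ [He]2s², O⁺ [He]2s²2p³.
Approximate IE_2 values (kJ/mol): P 1907, Be 1757, B 2427, Na 4562, O 3388.
Hence IE_2: Be < P < B < O < Na.

Be < P < B < O < Na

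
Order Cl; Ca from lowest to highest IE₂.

Ca < Cl

IE_2 is the cost of taking one more electron from the +1 cation: Cl⁺ still has 6 valence electrons; Ca⁺ still has 1 valence electron.
All are still removing valence electrons, so compare the +1 ions as you would atoms: IE_2 generally rises across a period (higher Z_eff) and falls down a group (larger shell), subject to the usual subshell exceptions.
Valence configurations: Cl⁺ [Ne]3s²3p⁴, Ca⁺ [Ar]4s¹.
Approximate IE_2 values (kJ/mol): Cl 2298, Ca 1145.
Putting it together, IE_2: Ca < Cl.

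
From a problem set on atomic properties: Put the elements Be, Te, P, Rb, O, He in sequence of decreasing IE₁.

He > O > P > Be > Te > Rb

He is in period 1, group 18; Be is in period 2, group 2; O is in period 2, group 16; P is in period 3, group 15; Rb is in period 5, group 1; Te is in period 5, group 16.
Across a period the outer electron is held more tightly (higher IE₁); down a group it sits in a higher shell, more shielded, and comes off more easily.
Neither a single period nor a single group — weigh both effects.
Te > Rb: both are in period 5; the period trend gives Te the larger value.
Be > Te: the two effects oppose for this pair; the down-group effect wins (900 vs 869 kJ/mol).
P > Be: the two effects oppose for this pair; the across-period effect wins (1012 vs 900 kJ/mol).
O > P: relative to P, both the across-period and down-group shifts push O's first ionization energy up.
He > O: relative to O, both the across-period and down-group shifts push He's first ionization energy up.
Tabulated first ionization energy (kJ/mol): He 2372, Be 900, O 1314, P 1012, Rb 403, Te 869.
So from highest to lowest: He > O > P > Be > Te > Rb.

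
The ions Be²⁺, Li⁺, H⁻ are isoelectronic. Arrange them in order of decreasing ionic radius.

H⁻, Li⁺, Be²⁺

All of these have 2 electrons, so size is governed by nuclear charge alone: the more protons, the stronger the pull on the same electron cloud, and the smaller the ion.
Nuclear charges: Be²⁺ (Z=4), Li⁺ (Z=3), H⁻ (Z=1).
Largest to smallest: H⁻ > Li⁺ > Be²⁺.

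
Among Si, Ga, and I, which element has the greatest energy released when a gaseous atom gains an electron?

Si is in period 3, group 14; Ga is in period 4, group 13; I is in period 5, group 17.
Atoms with high Z_eff and room in the valence shell (especially the halogens) have the most exothermic electron affinities.
These span different periods and groups, so the two trends combine.
Si > Ga: relative to Ga, both the across-period and down-group shifts push Si's electron affinity up.
I > Si: period and group pull opposite ways; the across-period shift dominates (295 vs 134 kJ/mol).
Tabulated electron affinity (kJ/mol): Si 134, Ga 29, I 295.
The greatest energy released when a gaseous atom gains an electron among these belongs to I.

I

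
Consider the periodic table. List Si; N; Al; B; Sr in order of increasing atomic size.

N < B < Si < Al < Sr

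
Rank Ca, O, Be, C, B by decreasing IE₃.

Be > O > Ca > C > B

After 2 electrons have been removed, what remains? Ca²⁺ is the bare [Ar] core; O²⁺ still has 4 valence electrons; Be²⁺ is the bare [He] core; C²⁺ still has 2 valence electrons; B²⁺ still has 1 valence electron.
Usually core removal costs more than valence removal, but here the competition is close: a tightly held n=2 valence electron can cost more to remove than an n=3 core electron, so the actual values have to decide it.
Valence configurations: O²⁺ [He]2s²2p², C²⁺ [He]2s², B²⁺ [He]2s¹.
The numbers (kJ/mol): Ca 4912, O 5300, Be 14849, C 4620, B 3660.
So the third ionization energies run B < C < Ca < O < Be.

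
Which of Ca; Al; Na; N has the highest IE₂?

Na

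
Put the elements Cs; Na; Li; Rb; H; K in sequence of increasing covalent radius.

H < Li < Na < K < Rb < Cs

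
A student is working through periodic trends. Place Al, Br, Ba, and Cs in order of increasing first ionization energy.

Al is in period 3, group 13; Br is in period 4, group 17; Cs is in period 6, group 1; Ba is in period 6, group 2.
Removing the outermost electron gets harder across a period and easier down a group.
Neither a single period nor a single group — weigh both effects.
Ba > Cs: both are in period 6; the period trend gives Ba the larger value.
Al > Ba: relative to Ba, both the across-period and down-group shifts push Al's first ionization energy up.
Br > Al: the two effects oppose for this pair; the across-period effect wins (1140 vs 578 kJ/mol).
Tabulated first ionization energy (kJ/mol): Al 578, Br 1140, Cs 376, Ba 503.
So from lowest to highest: Cs < Ba < Al < Br.

Cs < Ba < Al < Br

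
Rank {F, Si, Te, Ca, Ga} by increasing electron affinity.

Ca, Ga, Si, Te, F

F is in period 2, group 17; Si is in period 3, group 14; Ca is in period 4, group 2; Ga is in period 4, group 13; Te is in period 5, group 16.
EA tends to increase across a period and decrease down a group, though the pattern is less regular than for IE or radius.
These span different periods and groups, so the two trends combine.
Ga > Ca: both are in period 4; the period trend gives Ga the larger value.
Si > Ga: both effects reinforce here, so Si is clearly the higher of the two.
Te > Si: the two effects oppose for this pair; the across-period effect wins (190 vs 134 kJ/mol).
F > Te: both effects reinforce here, so F is clearly the higher of the two.
Tabulated electron affinity (kJ/mol): F 328, Si 134, Ca 2, Ga 29, Te 190.
So from lowest to highest: Ca < Ga < Si < Te < F.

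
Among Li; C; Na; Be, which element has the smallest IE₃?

C

IE_3 is the cost of taking one more electron from the +2 cation: Li²⁺ is already 1 electron into the core; C²⁺ still has 2 valence electrons; Na²⁺ is already 1 electron into the core; Be²⁺ is the bare [He] core.
Breaking into a closed-shell core is much more expensive than removing a leftover valence electron — Na, Li and Be have the largest IE_3 here.
The numbers (kJ/mol): Li 11815, C 4620, Na 6910, Be 14849.
Hence IE_3: C < Na < Li < Be.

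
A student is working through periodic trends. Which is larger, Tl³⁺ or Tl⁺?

Tl⁺

Both ions have Z = 81 protons, but Tl³⁺ has lost more electrons, so its remaining electrons feel a larger effective nuclear charge per electron and are pulled in more tightly.
Higher positive charge → smaller ion, so Tl⁺ > Tl³⁺.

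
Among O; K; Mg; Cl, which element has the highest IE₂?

O

After 1 electron has been removed, what remains? O⁺ still has 5 valence electrons; K⁺ is the bare [Ar] core; Mg⁺ still has 1 valence electron; Cl⁺ still has 6 valence electrons.
Usually core removal costs more than valence removal, but here the competition is close: a tightly held n=2 valence electron can cost more to remove than an n=3 core electron, so the actual values have to decide it.
Valence configurations: O⁺ [He]2s²2p³, Mg⁺ [Ne]3s¹, Cl⁺ [Ne]3s²3p⁴.
The numbers (kJ/mol): O 3388, K 3052, Mg 1451, Cl 2298.
Overall IE_2 order: Mg < Cl < K < O.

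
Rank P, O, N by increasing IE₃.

P < N < O

Consider each +2 ion: P²⁺ still has 3 valence electrons; O²⁺ still has 4 valence electrons; N²⁺ still has 3 valence electrons.
All are still removing valence electrons, so compare the +2 ions as you would atoms: IE_3 generally rises across a period (higher Z_eff) and falls down a group (larger shell), subject to the usual subshell exceptions.
Valence configurations: P²⁺ [Ne]3s²3p¹, O²⁺ [He]2s²2p², N²⁺ [He]2s²2p¹.
The numbers (kJ/mol): P 2914, O 5300, N 4578.
Overall IE_3 order: P < N < O.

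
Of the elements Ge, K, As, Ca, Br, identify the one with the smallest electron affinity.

Ca

Atoms with high Z_eff and room in the valence shell (especially the halogens) have the most exothermic electron affinities.
All lie in period 4; the across-period trend (electron affinity increases left to right) applies, with the exception below.
Note the exception: K has a higher electron affinity than Ca, contrary to the simple trend — adding an electron to Ca (ns²) has to open a new, higher-energy np subshell, which is unfavourable.
Note the exception: Ge has a higher electron affinity than As, contrary to the simple trend — adding an electron to As's half-filled 4p³ is unfavourable, so Ge (4p²) has the more exothermic EA.
Approximate values (kJ/mol): K 48, Ca 2, Ge 119, As 78, Br 325.
The smallest electron affinity among these belongs to Ca.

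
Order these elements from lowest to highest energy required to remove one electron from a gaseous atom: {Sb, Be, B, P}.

B < Sb < Be < P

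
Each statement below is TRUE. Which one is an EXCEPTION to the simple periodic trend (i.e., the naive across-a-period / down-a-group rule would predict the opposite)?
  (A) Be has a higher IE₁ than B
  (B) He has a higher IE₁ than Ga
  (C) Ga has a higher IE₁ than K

(A)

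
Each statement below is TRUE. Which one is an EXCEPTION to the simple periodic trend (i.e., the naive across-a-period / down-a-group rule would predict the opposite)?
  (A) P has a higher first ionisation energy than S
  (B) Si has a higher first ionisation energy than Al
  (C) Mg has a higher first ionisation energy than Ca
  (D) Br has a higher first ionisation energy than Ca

(A)

The general trend: first ionisation energy increases across a period and decreases down a group.
(A) P (period 3, group 15) vs S (period 3, group 16): the stated order contradicts the simple trend.
(B) Si (period 3, group 14) vs Al (period 3, group 13): the stated order agrees with the simple trend.
(C) Mg (period 3, group 2) vs Ca (period 4, group 2): the stated order agrees with the simple trend.
(D) Br (period 4, group 17) vs Ca (period 4, group 2): the stated order agrees with the simple trend.
The exception is (A): S (3p⁴) ionizes more easily than half-filled P (3p³) because the paired 3p electron in S is pushed out by e⁻–e⁻ repulsion.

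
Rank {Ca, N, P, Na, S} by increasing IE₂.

IE_2 is the cost of taking one more electron from the +1 cation: Ca⁺ still has 1 valence electron; N⁺ still has 4 valence electrons; P⁺ still has 4 valence electrons; Na⁺ is the bare [Ne] core; S⁺ still has 5 valence electrons.
Core electrons are held far more tightly than valence electrons, so Na tops the IE_2 order.
Valence configurations: Ca⁺ [Ar]4s¹, N⁺ [He]2s²2p², P⁺ [Ne]3s²3p², S⁺ [Ne]3s²3p³.
The numbers (kJ/mol): Ca 1145, N 2856, P 1907, Na 4562, S 2252.
Putting it together, IE_2: Ca < P < S < N < Na.

Ca, P, S, N, Na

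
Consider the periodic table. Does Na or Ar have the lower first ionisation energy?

Na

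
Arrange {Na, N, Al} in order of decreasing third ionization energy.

Na > N > Al

After 2 electrons have been removed, what remains? Na²⁺ is already 1 electron into the core; N²⁺ still has 3 valence electrons; Al²⁺ still has 1 valence electron.
Core electrons are held far more tightly than valence electrons, so Na tops the IE_3 order.
Valence configurations: N²⁺ [He]2s²2p¹, Al²⁺ [Ne]3s¹.
The numbers (kJ/mol): Na 6910, N 4578, Al 2745.
So the third ionization energies run Al < N < Na.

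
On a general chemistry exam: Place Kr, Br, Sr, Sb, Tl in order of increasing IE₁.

Sr, Tl, Sb, Br, Kr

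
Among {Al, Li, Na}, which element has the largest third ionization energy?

Li

IE_3 is the cost of taking one more electron from the +2 cation: Al²⁺ still has 1 valence electron; Li²⁺ is already 1 electron into the core; Na²⁺ is already 1 electron into the core.
Core electrons are held far more tightly than valence electrons, so Na and Li top the IE_3 order.
Tabulated IE_3 (kJ/mol): Al 2745, Li 11815, Na 6910.
Overall IE_3 order: Al < Na < Li.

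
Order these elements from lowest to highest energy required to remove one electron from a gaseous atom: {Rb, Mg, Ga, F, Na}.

F is in period 2, group 17; Na is in period 3, group 1; Mg is in period 3, group 2; Ga is in period 4, group 13; Rb is in period 5, group 1.
IE₁ increases left→right with effective nuclear charge and decreases top→bottom as the valence shell moves farther out.
Here both period and group differ, so the two effects have to be weighed against each other.
Na > Rb: Na sits above Rb in group 1, so the down-group effect alone puts Na higher.
Ga > Na: the two effects oppose for this pair; the across-period effect wins (579 vs 496 kJ/mol).
Mg > Ga: period and group pull opposite ways; the down-group shift dominates (738 vs 579 kJ/mol).
F > Mg: relative to Mg, both the across-period and down-group shifts push F's first ionization energy up.
Tabulated first ionization energy (kJ/mol): F 1681, Na 496, Mg 738, Ga 579, Rb 403.
So from lowest to highest: Rb < Na < Ga < Mg < F.

Rb, Na, Ga, Mg, F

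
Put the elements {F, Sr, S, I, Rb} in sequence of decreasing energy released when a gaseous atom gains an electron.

F > I > S > Rb > Sr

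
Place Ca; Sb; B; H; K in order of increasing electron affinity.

H is in period 1, group 1; B is in period 2, group 13; K is in period 4, group 1; Ca is in period 4, group 2; Sb is in period 5, group 15.
Electron affinity generally becomes more exothermic across a period toward the halogens and less exothermic down a group.
Neither a single period nor a single group — weigh both effects.
B > Ca: both effects reinforce here, so B is clearly the higher of the two.
K > B: this pair runs against the simple trend — see the exception note.
H > K: H sits above K in group 1, so the down-group effect alone puts H higher.
Sb > H: the two effects oppose for this pair; the across-period effect wins (103 vs 73 kJ/mol).
Note the exception: K has a higher electron affinity than B, contrary to the simple trend — B's ns²np¹ configuration gives only a small electron affinity — the sparsely filled np subshell binds an added electron weakly.
Note the exception: K has a higher electron affinity than Ca, contrary to the simple trend — adding an electron to Ca (ns²) has to open a new, higher-energy np subshell, which is unfavourable.
For reference (kJ/mol): H 73, B 27, K 48, Ca 2, Sb 103.
So from lowest to highest: Ca < B < K < H < Sb.

Ca, B, K, H, Sb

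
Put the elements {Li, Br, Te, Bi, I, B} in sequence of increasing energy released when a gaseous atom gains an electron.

B, Li, Bi, Te, I, Br

Li is in period 2, group 1; B is in period 2, group 13; Br is in period 4, group 17; Te is in period 5, group 16; I is in period 5, group 17; Bi is in period 6, group 15.
Electron affinity generally becomes more exothermic across a period toward the halogens and less exothermic down a group.
These span different periods and groups, so the two trends combine.
Li > B: this pair runs against the simple trend — see the exception note.
Bi > Li: period and group pull opposite ways; the across-period shift dominates (91 vs 60 kJ/mol).
Te > Bi: both effects reinforce here, so Te is clearly the higher of the two.
I > Te: both are in period 5; the period trend gives I the larger value.
Br > I: Br sits above I in group 17, so the down-group effect alone puts Br higher.
Note the exception: Li has a higher electron affinity than B, contrary to the simple trend — B's ns²np¹ configuration gives only a small electron affinity — the sparsely filled np subshell binds an added electron weakly.
For reference (kJ/mol): Li 60, B 27, Br 325, Te 190, I 295, Bi 91.
So from lowest to highest: B < Li < Bi < Te < I < Br.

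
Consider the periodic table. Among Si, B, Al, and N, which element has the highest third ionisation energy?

Consider each +2 ion: Si²⁺ still has 2 valence electrons; B²⁺ still has 1 valence electron; Al²⁺ still has 1 valence electron; N²⁺ still has 3 valence electrons.
All are still removing valence electrons, so compare the +2 ions as you would atoms: IE_3 generally rises across a period (higher Z_eff) and falls down a group (larger shell), subject to the usual subshell exceptions.
Valence configurations: Si²⁺ [Ne]3s², B²⁺ [He]2s¹, Al²⁺ [Ne]3s¹, N²⁺ [He]2s²2p¹.
Approximate IE_3 values (kJ/mol): Si 3232, B 3660, Al 2745, N 4578.
Overall IE_3 order: Al < Si < B < N.

N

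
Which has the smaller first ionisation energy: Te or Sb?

Sb

IE₁ increases left→right with effective nuclear charge and decreases top→bottom as the valence shell moves farther out.
All lie in period 5, so first ionization energy increases left to right.
So Sb has the smaller first ionisation energy (Sb < Te).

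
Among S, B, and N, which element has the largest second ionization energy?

N

IE_2 is the cost of taking one more electron from the +1 cation: S⁺ still has 5 valence electrons; B⁺ still has 2 valence electrons; N⁺ still has 4 valence electrons.
All are still removing valence electrons, so compare the +1 ions as you would atoms: IE_2 generally rises across a period (higher Z_eff) and falls down a group (larger shell), subject to the usual subshell exceptions.
Valence configurations: S⁺ [Ne]3s²3p³, B⁺ [He]2s², N⁺ [He]2s²2p².
The numbers (kJ/mol): S 2252, B 2427, N 2856.
Putting it together, IE_2: S < B < N.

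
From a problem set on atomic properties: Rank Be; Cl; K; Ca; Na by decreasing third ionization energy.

Be > Na > Ca > K > Cl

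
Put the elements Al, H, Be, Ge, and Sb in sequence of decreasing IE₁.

H is in period 1, group 1; Be is in period 2, group 2; Al is in period 3, group 13; Ge is in period 4, group 14; Sb is in period 5, group 15.
Removing the outermost electron gets harder across a period and easier down a group.
A diagonal step moves right (one effect) and down (the opposite effect) at once.
Ge > Al: the two effects oppose for this pair; the across-period effect wins (762 vs 578 kJ/mol).
Sb > Ge: period and group pull opposite ways; the across-period shift dominates (831 vs 762 kJ/mol).
Be > Sb: period and group pull opposite ways; the down-group shift dominates (900 vs 831 kJ/mol).
H > Be: period and group pull opposite ways; the down-group shift dominates (1312 vs 900 kJ/mol).
For reference (kJ/mol): H 1312, Be 900, Al 578, Ge 762, Sb 831.
So from highest to lowest: H > Be > Sb > Ge > Al.

H > Be > Sb > Ge > Al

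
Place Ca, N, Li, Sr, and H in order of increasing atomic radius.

Moving right in a period, electrons are added to the same shell under a stronger nuclear pull, so atoms get smaller; moving down, a new shell is opened and atoms get larger.
Neither a single period nor a single group — weigh both effects.
N > H: the two effects oppose for this pair; the down-group effect wins (71 vs 32 pm).
Li > N: Li lies to the left of N in period 2, so the across-period effect alone puts Li larger.
Ca > Li: period and group pull opposite ways; the down-group shift dominates (171 vs 133 pm).
Sr > Ca: Sr sits below Ca in group 2, so the down-group effect alone puts Sr larger.
For reference (pm): H 32, Li 133, N 71, Ca 171, Sr 185.
So from smallest to largest: H < N < Li < Ca < Sr.

H < N < Li < Ca < Sr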